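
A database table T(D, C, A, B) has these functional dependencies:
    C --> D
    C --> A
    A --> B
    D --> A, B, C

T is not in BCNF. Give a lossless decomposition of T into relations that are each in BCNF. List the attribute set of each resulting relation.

{A, B}; {A, C, D}

Candidate keys of the original relation: {C}, {D}.
Within {A, B, C, D}: {A}⁺ ∩ {A, B, C, D} = {A, B}, not the whole set, so A --> B violates BCNF; decompose into {A, B} and {A, C, D}.
{A, B} has no BCNF violation.
{A, C, D} has no BCNF violation.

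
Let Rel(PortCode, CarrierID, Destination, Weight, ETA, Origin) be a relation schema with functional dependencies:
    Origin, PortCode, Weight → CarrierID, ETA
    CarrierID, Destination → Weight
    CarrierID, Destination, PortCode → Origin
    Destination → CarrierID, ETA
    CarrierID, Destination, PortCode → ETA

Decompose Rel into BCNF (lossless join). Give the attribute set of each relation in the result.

{CarrierID, ETA, Origin, PortCode, Weight}; {Destination, Origin, PortCode}; {Destination, Weight}

Candidate key of the original relation: {Destination, PortCode}.
Within {CarrierID, Destination, ETA, Origin, PortCode, Weight}: {Origin, PortCode, Weight}⁺ ∩ {CarrierID, Destination, ETA, Origin, PortCode, Weight} = {CarrierID, ETA, Origin, PortCode, Weight}, not the whole set, so Origin, PortCode, Weight → CarrierID, ETA violates BCNF; decompose into {CarrierID, ETA, Origin, PortCode, Weight} and {Destination, Origin, PortCode, Weight}.
{CarrierID, ETA, Origin, PortCode, Weight} is in BCNF.
Within {Destination, Origin, PortCode, Weight}: {Destination}⁺ ∩ {Destination, Origin, PortCode, Weight} = {Destination, Weight}, not the whole set, so Destination → Weight violates BCNF; decompose into {Destination, Weight} and {Destination, Origin, PortCode}.
{Destination, Weight} is in BCNF.
{Destination, Origin, PortCode} is in BCNF.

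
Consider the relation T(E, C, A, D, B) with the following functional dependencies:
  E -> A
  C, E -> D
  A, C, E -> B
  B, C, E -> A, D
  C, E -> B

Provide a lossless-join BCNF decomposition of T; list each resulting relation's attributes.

{A, E}; {B, C, D, E}

Candidate key of the original relation: {C, E}.
{A, B, C, D, E}: {E} determines {A, E} here but is not a superkey — split on E -> A, giving {A, E} and {B, C, D, E}.
{A, E} is in BCNF.
{B, C, D, E} is in BCNF.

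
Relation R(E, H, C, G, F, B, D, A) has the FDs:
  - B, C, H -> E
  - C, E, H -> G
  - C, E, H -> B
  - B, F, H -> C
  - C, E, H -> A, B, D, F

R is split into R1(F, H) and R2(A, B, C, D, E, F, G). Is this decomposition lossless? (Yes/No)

No

Common attributes: {F}; their closure is {F}.
Neither R1 nor R2 is contained in that closure, so the decomposition is lossy.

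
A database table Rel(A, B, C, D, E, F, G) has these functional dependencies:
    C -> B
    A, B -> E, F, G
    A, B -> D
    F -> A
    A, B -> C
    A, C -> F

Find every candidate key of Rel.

{A, B} is a candidate key since {A, B}⁺ = {A, B, C, D, E, F, G} covers every attribute.
{A, C} is a candidate key since {A, C}⁺ = {A, B, C, D, E, F, G} covers every attribute.
{B, F} is a candidate key since {B, F}⁺ = {A, B, C, D, E, F, G} covers every attribute.
{C, F} is a candidate key since {C, F}⁺ = {A, B, C, D, E, F, G} covers every attribute.
No proper subset of any of these is a key, and no other minimal superkey exists.

{A, B}, {A, C}, {B, F}, {C, F}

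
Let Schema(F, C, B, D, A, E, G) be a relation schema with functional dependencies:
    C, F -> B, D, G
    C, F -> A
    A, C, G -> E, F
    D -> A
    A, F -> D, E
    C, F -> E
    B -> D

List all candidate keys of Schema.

No FD produces {C}, so it must be in every candidate key.
{C, F}⁺ = {A, B, C, D, E, F, G}, which is every attribute, so {C, F} is a candidate key.
{A, C, G}⁺ = {A, B, C, D, E, F, G}, which is every attribute, so {A, C, G} is a candidate key.
{B, C, G}⁺ = {A, B, C, D, E, F, G}, which is every attribute, so {B, C, G} is a candidate key.
{C, D, G}⁺ = {A, B, C, D, E, F, G}, which is every attribute, so {C, D, G} is a candidate key.
Any other superkey properly contains one of these, so there are no further candidate keys.

{A, C, G}, {B, C, G}, {C, D, G}, {C, F}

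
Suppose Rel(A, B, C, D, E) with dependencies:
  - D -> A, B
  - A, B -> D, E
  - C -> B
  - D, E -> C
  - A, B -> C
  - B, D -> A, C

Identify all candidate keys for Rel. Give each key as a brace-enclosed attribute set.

Closure of {D} is {A, B, C, D, E}, the whole schema; {D} is a candidate key.
Closure of {A, B} is {A, B, C, D, E}, the whole schema; {A, B} is a candidate key.
Closure of {A, C} is {A, B, C, D, E}, the whole schema; {A, C} is a candidate key.
These are minimal and exhaustive — every other superkey contains one of them.

{A, B}, {A, C}, {D}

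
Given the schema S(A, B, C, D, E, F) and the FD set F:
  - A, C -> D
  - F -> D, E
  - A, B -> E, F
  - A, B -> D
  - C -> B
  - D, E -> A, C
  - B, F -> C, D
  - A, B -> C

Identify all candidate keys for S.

{A, B}, {A, C}, {D, E}, {F}

{F}⁺ = {A, B, C, D, E, F}, which is every attribute, so {F} is a candidate key.
{A, B}⁺ = {A, B, C, D, E, F}, which is every attribute, so {A, B} is a candidate key.
{A, C}⁺ = {A, B, C, D, E, F}, which is every attribute, so {A, C} is a candidate key.
{D, E}⁺ = {A, B, C, D, E, F}, which is every attribute, so {D, E} is a candidate key.
Any other superkey properly contains one of these, so there are no further candidate keys.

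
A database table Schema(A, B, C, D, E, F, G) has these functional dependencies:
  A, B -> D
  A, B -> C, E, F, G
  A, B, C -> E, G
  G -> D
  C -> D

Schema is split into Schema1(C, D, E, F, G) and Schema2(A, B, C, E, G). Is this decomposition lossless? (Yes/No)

No

Common attributes: {C, E, G}; their closure is {C, D, E, G}.
Schema1 ⊄ {C, D, E, G} and Schema2 ⊄ {C, D, E, G}, so the split is lossy.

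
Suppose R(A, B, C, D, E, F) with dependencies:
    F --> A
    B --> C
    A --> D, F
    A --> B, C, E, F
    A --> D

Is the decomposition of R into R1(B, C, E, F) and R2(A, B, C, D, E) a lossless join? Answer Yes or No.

No

R1 ∩ R2 = {B, C, E}; its closure under F is {B, C, E}.
The closure covers neither R1 nor R2 entirely; the join is not lossless.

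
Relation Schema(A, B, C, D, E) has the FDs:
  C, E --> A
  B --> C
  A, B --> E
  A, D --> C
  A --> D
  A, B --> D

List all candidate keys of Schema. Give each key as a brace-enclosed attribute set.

No FD produces {B}, so it must be in every candidate key.
Closure of {A, B} is {A, B, C, D, E}, the whole schema; {A, B} is a candidate key.
Closure of {B, E} is {A, B, C, D, E}, the whole schema; {B, E} is a candidate key.
These are minimal and exhaustive — every other superkey contains one of them.

{A, B}, {B, E}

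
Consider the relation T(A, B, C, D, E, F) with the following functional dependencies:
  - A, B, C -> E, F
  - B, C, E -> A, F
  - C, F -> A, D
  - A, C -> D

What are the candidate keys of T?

{B, C} never appear on the right of any FD, so every key must include all of them.
{A, B, C}⁺ = {A, B, C, D, E, F} — all of the relation — so {A, B, C} is a candidate key.
{B, C, E}⁺ = {A, B, C, D, E, F} — all of the relation — so {B, C, E} is a candidate key.
{B, C, F}⁺ = {A, B, C, D, E, F} — all of the relation — so {B, C, F} is a candidate key.
Any other superkey properly contains one of these, so there are no further candidate keys.

{A, B, C}, {B, C, E}, {B, C, F}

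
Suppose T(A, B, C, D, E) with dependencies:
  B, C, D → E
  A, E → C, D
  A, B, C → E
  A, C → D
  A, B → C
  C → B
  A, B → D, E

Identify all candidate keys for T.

{A, B}, {A, C}, {A, E}

{A} never appears on the right of any FD, so every key must include it.
Closure of {A, B} is {A, B, C, D, E}, the whole schema; {A, B} is a candidate key.
Closure of {A, C} is {A, B, C, D, E}, the whole schema; {A, C} is a candidate key.
Closure of {A, E} is {A, B, C, D, E}, the whole schema; {A, E} is a candidate key.
These are minimal and exhaustive — every other superkey contains one of them.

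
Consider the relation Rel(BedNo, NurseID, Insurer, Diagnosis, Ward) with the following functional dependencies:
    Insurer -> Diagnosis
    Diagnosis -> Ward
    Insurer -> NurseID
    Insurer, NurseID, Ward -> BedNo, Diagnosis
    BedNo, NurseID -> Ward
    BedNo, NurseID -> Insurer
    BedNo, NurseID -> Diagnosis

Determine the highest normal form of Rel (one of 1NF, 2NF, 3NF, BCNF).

Candidate keys: {BedNo, NurseID}, {Insurer}. Prime attributes: {BedNo, Insurer, NurseID}.
For Diagnosis -> Ward we have {Diagnosis}⁺ = {Diagnosis, Ward}; {Diagnosis} is not a superkey, so BCNF fails.
Diagnosis -> Ward has non-prime {Ward} on the right and a non-superkey on the left, so 3NF fails.
Checking every proper subset of each key, none determines a non-prime attribute — 2NF is satisfied.

2NF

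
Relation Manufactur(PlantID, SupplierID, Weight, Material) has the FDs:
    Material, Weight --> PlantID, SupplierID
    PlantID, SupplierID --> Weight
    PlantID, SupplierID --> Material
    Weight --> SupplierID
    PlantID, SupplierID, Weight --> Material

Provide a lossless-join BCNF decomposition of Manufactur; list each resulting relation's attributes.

{Material, PlantID, Weight}; {SupplierID, Weight}

Candidate keys of the original relation: {Material, Weight}, {PlantID, SupplierID}, {PlantID, Weight}.
{Material, PlantID, SupplierID, Weight}: {Weight} determines {SupplierID, Weight} here but is not a superkey — split on Weight --> SupplierID, giving {SupplierID, Weight} and {Material, PlantID, Weight}.
{SupplierID, Weight}: every determinant is a superkey — BCNF.
{Material, PlantID, Weight}: every determinant is a superkey — BCNF.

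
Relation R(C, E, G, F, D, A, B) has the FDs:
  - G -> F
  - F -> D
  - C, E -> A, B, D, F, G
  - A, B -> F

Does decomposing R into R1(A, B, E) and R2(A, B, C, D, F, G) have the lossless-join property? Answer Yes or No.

No

R1 ∩ R2 = {A, B}; its closure under F is {A, B, D, F}.
R1 ⊄ {A, B, D, F} and R2 ⊄ {A, B, D, F}, so the split is lossy.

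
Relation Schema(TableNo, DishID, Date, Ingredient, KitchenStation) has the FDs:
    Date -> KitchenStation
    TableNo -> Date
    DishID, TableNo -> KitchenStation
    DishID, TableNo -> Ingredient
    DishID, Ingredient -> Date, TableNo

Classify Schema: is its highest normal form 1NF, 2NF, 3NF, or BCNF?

1NF

Candidate keys: {DishID, Ingredient}, {DishID, TableNo}. Prime attributes: {DishID, Ingredient, TableNo}.
For Date -> KitchenStation we have {Date}⁺ = {Date, KitchenStation}; {Date} is not a superkey, so BCNF fails.
Because {KitchenStation} is non-prime and the left side of Date -> KitchenStation is not a superkey, the relation is not in 3NF.
Since {TableNo} ⊂ {DishID, TableNo} and {TableNo}⁺ ⊇ {Date, KitchenStation} with {Date, KitchenStation} non-prime, there is a partial dependency; 2NF fails.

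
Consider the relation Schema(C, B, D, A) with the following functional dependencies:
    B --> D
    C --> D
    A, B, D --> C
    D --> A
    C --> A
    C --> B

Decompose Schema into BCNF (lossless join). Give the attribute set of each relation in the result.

Candidate keys of the original relation: {B}, {C}.
Within {A, B, C, D}: {D}⁺ ∩ {A, B, C, D} = {A, D}, not the whole set, so D --> A violates BCNF; decompose into {A, D} and {B, C, D}.
{A, D}: every determinant is a superkey — BCNF.
{B, C, D}: every determinant is a superkey — BCNF.

{A, D}; {B, C, D}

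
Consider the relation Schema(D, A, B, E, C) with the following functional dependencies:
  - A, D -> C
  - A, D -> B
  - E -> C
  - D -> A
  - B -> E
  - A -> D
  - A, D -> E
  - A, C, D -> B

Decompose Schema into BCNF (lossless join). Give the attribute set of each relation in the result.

Candidate keys of the original relation: {A}, {D}.
{A, B, C, D, E}: {E} determines {C, E} here but is not a superkey — split on E -> C, giving {C, E} and {A, B, D, E}.
{C, E}: every determinant is a superkey — BCNF.
{A, B, D, E}: {B} determines {B, E} here but is not a superkey — split on B -> E, giving {B, E} and {A, B, D}.
{B, E}: every determinant is a superkey — BCNF.
{A, B, D}: every determinant is a superkey — BCNF.

{A, B, D}; {B, E}; {C, E}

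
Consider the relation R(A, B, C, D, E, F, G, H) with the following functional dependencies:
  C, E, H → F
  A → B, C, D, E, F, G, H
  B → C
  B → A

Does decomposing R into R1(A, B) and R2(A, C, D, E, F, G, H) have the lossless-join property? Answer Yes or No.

Yes

R1 ∩ R2 = {A}; its closure under F is {A, B, C, D, E, F, G, H}.
Since R1 ⊆ {A, B, C, D, E, F, G, H}, the intersection is a superkey of R1; the decomposition is lossless.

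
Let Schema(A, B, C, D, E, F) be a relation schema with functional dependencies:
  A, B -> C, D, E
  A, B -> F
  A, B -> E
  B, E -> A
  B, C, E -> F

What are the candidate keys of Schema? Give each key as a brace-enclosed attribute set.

{A, B}, {B, E}

{B} never appears on the right of any FD, so every key must include it.
{A, B} is a candidate key since {A, B}⁺ = {A, B, C, D, E, F} covers every attribute.
{B, E} is a candidate key since {B, E}⁺ = {A, B, C, D, E, F} covers every attribute.
These are minimal and exhaustive — every other superkey contains one of them.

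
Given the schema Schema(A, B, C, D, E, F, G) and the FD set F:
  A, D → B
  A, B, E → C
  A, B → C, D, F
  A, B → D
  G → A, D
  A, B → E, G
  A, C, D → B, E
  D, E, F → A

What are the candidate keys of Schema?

{G}⁺ = {A, B, C, D, E, F, G}, which is every attribute, so {G} is a candidate key.
{A, B}⁺ = {A, B, C, D, E, F, G}, which is every attribute, so {A, B} is a candidate key.
{A, D}⁺ = {A, B, C, D, E, F, G}, which is every attribute, so {A, D} is a candidate key.
{D, E, F}⁺ = {A, B, C, D, E, F, G}, which is every attribute, so {D, E, F} is a candidate key.
No proper subset of any of these is a key, and no other minimal superkey exists.

{A, B}, {A, D}, {D, E, F}, {G}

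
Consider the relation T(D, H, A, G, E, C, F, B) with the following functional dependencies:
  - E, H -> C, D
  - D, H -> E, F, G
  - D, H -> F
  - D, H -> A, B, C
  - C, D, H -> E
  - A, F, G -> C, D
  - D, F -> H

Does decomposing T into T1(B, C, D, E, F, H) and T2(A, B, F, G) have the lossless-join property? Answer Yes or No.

T1 ∩ T2 = {B, F}; its closure under F is {B, F}.
The closure covers neither T1 nor T2 entirely; the join is not lossless.

No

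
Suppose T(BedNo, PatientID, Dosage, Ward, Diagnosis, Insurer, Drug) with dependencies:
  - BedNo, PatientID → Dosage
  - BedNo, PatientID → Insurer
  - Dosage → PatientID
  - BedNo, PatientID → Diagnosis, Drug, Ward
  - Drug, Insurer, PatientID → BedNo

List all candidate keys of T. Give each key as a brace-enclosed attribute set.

{BedNo, Dosage}, {BedNo, PatientID}, {Dosage, Drug, Insurer}, {Drug, Insurer, PatientID}

Closure of {BedNo, Dosage} is {BedNo, Diagnosis, Dosage, Drug, Insurer, PatientID, Ward}, the whole schema; {BedNo, Dosage} is a candidate key.
Closure of {BedNo, PatientID} is {BedNo, Diagnosis, Dosage, Drug, Insurer, PatientID, Ward}, the whole schema; {BedNo, PatientID} is a candidate key.
Closure of {Dosage, Drug, Insurer} is {BedNo, Diagnosis, Dosage, Drug, Insurer, PatientID, Ward}, the whole schema; {Dosage, Drug, Insurer} is a candidate key.
Closure of {Drug, Insurer, PatientID} is {BedNo, Diagnosis, Dosage, Drug, Insurer, PatientID, Ward}, the whole schema; {Drug, Insurer, PatientID} is a candidate key.
Any other superkey properly contains one of these, so there are no further candidate keys.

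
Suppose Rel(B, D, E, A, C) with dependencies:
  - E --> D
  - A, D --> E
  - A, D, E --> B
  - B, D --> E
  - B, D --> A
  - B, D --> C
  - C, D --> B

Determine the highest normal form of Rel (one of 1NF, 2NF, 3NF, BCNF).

Candidate keys: {A, D}, {A, E}, {B, D}, {B, E}, {C, D}, {C, E}. Prime attributes: {A, B, C, D, E}.
For E --> D we have {E}⁺ = {D, E}; {E} is not a superkey, so BCNF fails.
Since {D} ⊆ prime attributes and every other non-superkey FD also has a prime right side, the schema is in 3NF.

3NF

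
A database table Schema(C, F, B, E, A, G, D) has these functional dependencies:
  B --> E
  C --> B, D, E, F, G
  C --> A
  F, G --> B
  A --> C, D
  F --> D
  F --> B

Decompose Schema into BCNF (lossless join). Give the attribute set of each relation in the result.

{A, C, F, G}; {B, D, F}; {B, E}

Candidate keys of the original relation: {A}, {C}.
In {A, B, C, D, E, F, G}, {B} is not a superkey ({B}⁺ restricted to this set is {B, E}), so split on B --> E into {B, E} and {A, B, C, D, F, G}.
{B, E} is in BCNF.
In {A, B, C, D, F, G}, {F, G} is not a superkey ({F, G}⁺ restricted to this set is {B, D, F, G}), so split on F, G --> B, D into {B, D, F, G} and {A, C, F, G}.
In {B, D, F, G}, {F} is not a superkey ({F}⁺ restricted to this set is {B, D, F}), so split on F --> B, D into {B, D, F} and {F, G}.
{B, D, F} is in BCNF.
{F, G} is in BCNF.
{A, C, F, G} is in BCNF.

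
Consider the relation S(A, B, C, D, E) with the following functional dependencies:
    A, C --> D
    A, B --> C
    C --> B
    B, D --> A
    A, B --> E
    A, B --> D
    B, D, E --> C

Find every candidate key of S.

{A, B}, {A, C}, {B, D}, {C, D}

{A, B} is a candidate key since {A, B}⁺ = {A, B, C, D, E} covers every attribute.
{A, C} is a candidate key since {A, C}⁺ = {A, B, C, D, E} covers every attribute.
{B, D} is a candidate key since {B, D}⁺ = {A, B, C, D, E} covers every attribute.
{C, D} is a candidate key since {C, D}⁺ = {A, B, C, D, E} covers every attribute.
These are minimal and exhaustive — every other superkey contains one of them.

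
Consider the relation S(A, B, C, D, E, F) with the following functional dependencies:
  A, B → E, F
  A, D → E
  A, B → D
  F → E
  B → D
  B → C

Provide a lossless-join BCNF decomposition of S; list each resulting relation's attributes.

Candidate key of the original relation: {A, B}.
{A, B, C, D, E, F}: {A, D} determines {A, D, E} here but is not a superkey — split on A, D → E, giving {A, D, E} and {A, B, C, D, F}.
{A, D, E} is in BCNF.
{A, B, C, D, F}: {B} determines {B, C, D} here but is not a superkey — split on B → C, D, giving {B, C, D} and {A, B, F}.
{B, C, D} is in BCNF.
{A, B, F} is in BCNF.

{A, B, F}; {A, D, E}; {B, C, D}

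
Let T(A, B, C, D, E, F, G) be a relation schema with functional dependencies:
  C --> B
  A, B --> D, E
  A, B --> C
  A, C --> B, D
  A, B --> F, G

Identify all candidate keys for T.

{A, B}, {A, C}

No FD produces {A}, so it must be in every candidate key.
Closure of {A, B} is {A, B, C, D, E, F, G}, the whole schema; {A, B} is a candidate key.
Closure of {A, C} is {A, B, C, D, E, F, G}, the whole schema; {A, C} is a candidate key.
No proper subset of any of these is a key, and no other minimal superkey exists.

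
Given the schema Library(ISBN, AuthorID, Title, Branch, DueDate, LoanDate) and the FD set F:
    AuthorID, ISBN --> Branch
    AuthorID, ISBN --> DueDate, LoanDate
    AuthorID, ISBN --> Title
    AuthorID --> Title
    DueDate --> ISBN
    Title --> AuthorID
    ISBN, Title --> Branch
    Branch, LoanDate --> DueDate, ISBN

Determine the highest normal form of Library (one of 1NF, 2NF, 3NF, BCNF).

Candidate keys: {AuthorID, Branch, LoanDate}, {AuthorID, DueDate}, {AuthorID, ISBN}, {Branch, LoanDate, Title}, {DueDate, Title}, {ISBN, Title}. Prime attributes: {AuthorID, Branch, DueDate, ISBN, LoanDate, Title}.
AuthorID --> Title breaks BCNF: {AuthorID}⁺ = {AuthorID, Title}, so {AuthorID} is not a superkey.
But every attribute on its right side ({Title}) is prime, and the same holds for every other non-superkey FD, so 3NF still holds.

3NF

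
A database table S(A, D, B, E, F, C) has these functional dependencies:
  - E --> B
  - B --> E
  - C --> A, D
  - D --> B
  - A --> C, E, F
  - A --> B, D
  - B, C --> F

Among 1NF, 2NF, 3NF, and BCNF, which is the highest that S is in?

Candidate keys: {A}, {C}. Prime attributes: {A, C}.
E --> B breaks BCNF: {E}⁺ = {B, E}, so {E} is not a superkey.
E --> B has non-prime {B} on the right and a non-superkey on the left, so 3NF fails.
With only single-attribute keys there can be no partial dependency, so 2NF holds.

2NF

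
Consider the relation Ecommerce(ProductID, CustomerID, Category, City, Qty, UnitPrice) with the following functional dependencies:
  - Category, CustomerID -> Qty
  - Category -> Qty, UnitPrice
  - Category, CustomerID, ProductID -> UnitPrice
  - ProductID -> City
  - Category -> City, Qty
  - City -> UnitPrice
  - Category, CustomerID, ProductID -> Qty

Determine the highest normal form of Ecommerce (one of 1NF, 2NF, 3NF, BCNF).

1NF

Candidate key: {Category, CustomerID, ProductID}. Prime attributes: {Category, CustomerID, ProductID}.
For Category, CustomerID -> Qty we have {Category, CustomerID}⁺ = {Category, City, CustomerID, Qty, UnitPrice}; {Category, CustomerID} is not a superkey, so BCNF fails.
Because {Qty} is non-prime and the left side of Category, CustomerID -> Qty is not a superkey, the relation is not in 3NF.
Since {Category} ⊂ {Category, CustomerID, ProductID} and {Category}⁺ ⊇ {City, Qty, UnitPrice} with {City, Qty, UnitPrice} non-prime, there is a partial dependency; 2NF fails.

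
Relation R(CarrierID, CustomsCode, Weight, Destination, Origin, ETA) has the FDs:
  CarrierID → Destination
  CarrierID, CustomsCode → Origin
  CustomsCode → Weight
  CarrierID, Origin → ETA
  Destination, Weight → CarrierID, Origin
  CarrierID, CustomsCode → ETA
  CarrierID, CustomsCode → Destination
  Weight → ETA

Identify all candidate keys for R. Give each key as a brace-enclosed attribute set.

Attributes never on any right-hand side: {CustomsCode} — every candidate key must contain it.
{CarrierID, CustomsCode}⁺ = {CarrierID, CustomsCode, Destination, ETA, Origin, Weight} — all of the relation — so {CarrierID, CustomsCode} is a candidate key.
{CustomsCode, Destination}⁺ = {CarrierID, CustomsCode, Destination, ETA, Origin, Weight} — all of the relation — so {CustomsCode, Destination} is a candidate key.
Any other superkey properly contains one of these, so there are no further candidate keys.

{CarrierID, CustomsCode}, {CustomsCode, Destination}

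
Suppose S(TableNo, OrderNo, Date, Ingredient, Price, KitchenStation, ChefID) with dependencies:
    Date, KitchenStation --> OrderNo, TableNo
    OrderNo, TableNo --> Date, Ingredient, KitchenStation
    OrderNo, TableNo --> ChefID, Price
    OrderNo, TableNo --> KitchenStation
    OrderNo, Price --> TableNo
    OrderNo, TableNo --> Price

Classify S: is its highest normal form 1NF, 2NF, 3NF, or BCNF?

Candidate keys: {Date, KitchenStation}, {OrderNo, Price}, {OrderNo, TableNo}. Prime attributes: {Date, KitchenStation, OrderNo, Price, TableNo}.
The left-hand side of every FD is a superkey, so BCNF is satisfied.

BCNF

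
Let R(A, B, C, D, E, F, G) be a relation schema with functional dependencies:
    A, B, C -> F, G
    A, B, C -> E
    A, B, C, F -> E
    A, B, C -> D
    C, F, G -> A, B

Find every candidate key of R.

{C} never appears on the right of any FD, so every key must include it.
{A, B, C}⁺ = {A, B, C, D, E, F, G}, which is every attribute, so {A, B, C} is a candidate key.
{C, F, G}⁺ = {A, B, C, D, E, F, G}, which is every attribute, so {C, F, G} is a candidate key.
These are minimal and exhaustive — every other superkey contains one of them.

{A, B, C}, {C, F, G}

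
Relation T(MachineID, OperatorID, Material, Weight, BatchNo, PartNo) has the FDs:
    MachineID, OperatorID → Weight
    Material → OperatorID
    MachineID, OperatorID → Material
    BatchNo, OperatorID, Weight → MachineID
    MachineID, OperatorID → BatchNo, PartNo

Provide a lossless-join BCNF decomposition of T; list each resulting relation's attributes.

Candidate keys of the original relation: {BatchNo, Material, Weight}, {BatchNo, OperatorID, Weight}, {MachineID, Material}, {MachineID, OperatorID}.
Within {BatchNo, MachineID, Material, OperatorID, PartNo, Weight}: {Material}⁺ ∩ {BatchNo, MachineID, Material, OperatorID, PartNo, Weight} = {Material, OperatorID}, not the whole set, so Material → OperatorID violates BCNF; decompose into {Material, OperatorID} and {BatchNo, MachineID, Material, PartNo, Weight}.
{Material, OperatorID} is in BCNF.
{BatchNo, MachineID, Material, PartNo, Weight} is in BCNF.

{BatchNo, MachineID, Material, PartNo, Weight}; {Material, OperatorID}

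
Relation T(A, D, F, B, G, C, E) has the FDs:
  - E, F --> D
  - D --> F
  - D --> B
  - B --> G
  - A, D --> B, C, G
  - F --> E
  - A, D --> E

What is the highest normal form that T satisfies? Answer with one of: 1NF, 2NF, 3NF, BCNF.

Candidate keys: {A, D}, {A, F}. Prime attributes: {A, D, F}.
E, F --> D breaks BCNF: {E, F}⁺ = {B, D, E, F, G}, so {E, F} is not a superkey.
Because {B} is non-prime and the left side of D --> B is not a superkey, the relation is not in 3NF.
{D} is a proper subset of the key {A, D}, and {D}⁺ contains the non-prime attributes {B, E, G} — a partial dependency, so 2NF is violated.

1NF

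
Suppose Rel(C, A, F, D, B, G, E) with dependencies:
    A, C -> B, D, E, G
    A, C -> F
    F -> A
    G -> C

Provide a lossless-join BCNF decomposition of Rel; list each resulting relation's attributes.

{A, F}; {B, D, E, F, G}; {C, G}

Candidate keys of the original relation: {A, C}, {A, G}, {C, F}, {F, G}.
In {A, B, C, D, E, F, G}, {F} is not a superkey ({F}⁺ restricted to this set is {A, F}), so split on F -> A into {A, F} and {B, C, D, E, F, G}.
{A, F}: every determinant is a superkey — BCNF.
In {B, C, D, E, F, G}, {G} is not a superkey ({G}⁺ restricted to this set is {C, G}), so split on G -> C into {C, G} and {B, D, E, F, G}.
{C, G}: every determinant is a superkey — BCNF.
{B, D, E, F, G}: every determinant is a superkey — BCNF.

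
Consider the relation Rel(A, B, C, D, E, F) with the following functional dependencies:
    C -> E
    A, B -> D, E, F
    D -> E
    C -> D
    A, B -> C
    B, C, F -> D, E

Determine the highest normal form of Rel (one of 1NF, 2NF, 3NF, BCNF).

Candidate key: {A, B}. Prime attributes: {A, B}.
C -> E: {C}⁺ = {C, D, E}, which is not all of the attributes, so the left side is not a superkey — BCNF is violated.
C -> E has non-prime {E} on the right and a non-superkey on the left, so 3NF fails.
Checking every proper subset of each key, none determines a non-prime attribute — 2NF is satisfied.

2NF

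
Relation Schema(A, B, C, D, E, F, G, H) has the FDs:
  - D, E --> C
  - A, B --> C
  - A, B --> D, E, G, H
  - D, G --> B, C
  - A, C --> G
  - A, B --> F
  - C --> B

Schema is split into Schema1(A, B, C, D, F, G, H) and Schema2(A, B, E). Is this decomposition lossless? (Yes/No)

Common attributes: {A, B}; their closure is {A, B, C, D, E, F, G, H}.
Schema1 is contained in that closure, so Schema1 ∩ Schema2 --> Schema1 holds and the join is lossless.

Yes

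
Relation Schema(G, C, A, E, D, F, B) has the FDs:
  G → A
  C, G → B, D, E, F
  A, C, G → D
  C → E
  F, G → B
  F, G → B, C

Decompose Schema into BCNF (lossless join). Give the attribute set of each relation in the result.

{A, G}; {B, C, D, F, G}; {C, E}

Candidate keys of the original relation: {C, G}, {F, G}.
{A, B, C, D, E, F, G}: {G} determines {A, G} here but is not a superkey — split on G → A, giving {A, G} and {B, C, D, E, F, G}.
{A, G} is in BCNF.
{B, C, D, E, F, G}: {C} determines {C, E} here but is not a superkey — split on C → E, giving {C, E} and {B, C, D, F, G}.
{C, E} is in BCNF.
{B, C, D, F, G} is in BCNF.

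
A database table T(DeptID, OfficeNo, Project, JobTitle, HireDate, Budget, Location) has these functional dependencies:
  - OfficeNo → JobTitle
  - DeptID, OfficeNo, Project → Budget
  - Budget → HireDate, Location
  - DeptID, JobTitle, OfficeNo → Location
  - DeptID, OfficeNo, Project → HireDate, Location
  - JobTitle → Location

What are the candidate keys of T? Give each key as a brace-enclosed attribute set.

{DeptID, OfficeNo, Project}

Attributes never on any right-hand side: {DeptID, OfficeNo, Project} — every candidate key must contain all of them.
{DeptID, OfficeNo, Project}⁺ = {Budget, DeptID, HireDate, JobTitle, Location, OfficeNo, Project}, which is every attribute, so {DeptID, OfficeNo, Project} is a candidate key.
No smaller or unrelated set reaches every attribute, so there are no other keys.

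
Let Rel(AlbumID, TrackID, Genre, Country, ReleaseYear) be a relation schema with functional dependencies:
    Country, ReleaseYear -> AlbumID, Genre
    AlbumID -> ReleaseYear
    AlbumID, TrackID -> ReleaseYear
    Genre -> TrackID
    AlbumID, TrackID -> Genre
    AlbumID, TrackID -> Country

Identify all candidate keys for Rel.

{AlbumID, Country}⁺ = {AlbumID, Country, Genre, ReleaseYear, TrackID}, which is every attribute, so {AlbumID, Country} is a candidate key.
{AlbumID, Genre}⁺ = {AlbumID, Country, Genre, ReleaseYear, TrackID}, which is every attribute, so {AlbumID, Genre} is a candidate key.
{AlbumID, TrackID}⁺ = {AlbumID, Country, Genre, ReleaseYear, TrackID}, which is every attribute, so {AlbumID, TrackID} is a candidate key.
{Country, ReleaseYear}⁺ = {AlbumID, Country, Genre, ReleaseYear, TrackID}, which is every attribute, so {Country, ReleaseYear} is a candidate key.
No proper subset of any of these is a key, and no other minimal superkey exists.

{AlbumID, Country}, {AlbumID, Genre}, {AlbumID, TrackID}, {Country, ReleaseYear}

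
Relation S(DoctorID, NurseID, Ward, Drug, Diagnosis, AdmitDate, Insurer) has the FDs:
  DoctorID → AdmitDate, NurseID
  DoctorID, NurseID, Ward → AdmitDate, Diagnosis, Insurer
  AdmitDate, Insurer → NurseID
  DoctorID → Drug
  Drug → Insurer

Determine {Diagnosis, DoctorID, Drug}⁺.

{AdmitDate, Diagnosis, DoctorID, Drug, Insurer, NurseID}

Start with {Diagnosis, DoctorID, Drug}.
DoctorID → AdmitDate, NurseID applies; add {AdmitDate, NurseID} → now {AdmitDate, Diagnosis, DoctorID, Drug, NurseID}.
Drug → Insurer applies; add {Insurer} → now {AdmitDate, Diagnosis, DoctorID, Drug, Insurer, NurseID}.
No further FD applies.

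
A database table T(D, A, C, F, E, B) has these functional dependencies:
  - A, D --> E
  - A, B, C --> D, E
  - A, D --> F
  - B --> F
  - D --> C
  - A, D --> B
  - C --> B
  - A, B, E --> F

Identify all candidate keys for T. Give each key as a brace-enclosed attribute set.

{A, C}, {A, D}

{A} never appears on the right of any FD, so every key must include it.
Closure of {A, C} is {A, B, C, D, E, F}, the whole schema; {A, C} is a candidate key.
Closure of {A, D} is {A, B, C, D, E, F}, the whole schema; {A, D} is a candidate key.
No proper subset of any of these is a key, and no other minimal superkey exists.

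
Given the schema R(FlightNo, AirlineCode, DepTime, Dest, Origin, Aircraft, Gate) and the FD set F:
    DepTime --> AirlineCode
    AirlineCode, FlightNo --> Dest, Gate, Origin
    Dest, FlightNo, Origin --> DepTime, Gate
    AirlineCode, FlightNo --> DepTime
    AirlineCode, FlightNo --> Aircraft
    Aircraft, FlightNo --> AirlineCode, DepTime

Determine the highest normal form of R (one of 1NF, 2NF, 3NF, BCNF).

Candidate keys: {Aircraft, FlightNo}, {AirlineCode, FlightNo}, {DepTime, FlightNo}, {Dest, FlightNo, Origin}. Prime attributes: {Aircraft, AirlineCode, DepTime, Dest, FlightNo, Origin}.
DepTime --> AirlineCode: {DepTime}⁺ = {AirlineCode, DepTime}, which is not all of the attributes, so the left side is not a superkey — BCNF is violated.
But every attribute on its right side ({AirlineCode}) is prime, and the same holds for every other non-superkey FD, so 3NF still holds.

3NF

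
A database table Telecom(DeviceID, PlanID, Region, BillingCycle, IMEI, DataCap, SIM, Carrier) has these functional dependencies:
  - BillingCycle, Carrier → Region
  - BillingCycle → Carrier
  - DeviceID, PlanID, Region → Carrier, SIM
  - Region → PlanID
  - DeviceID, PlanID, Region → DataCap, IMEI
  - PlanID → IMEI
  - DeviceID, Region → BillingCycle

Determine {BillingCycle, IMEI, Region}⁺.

{BillingCycle, Carrier, IMEI, PlanID, Region}

Start with {BillingCycle, IMEI, Region}.
BillingCycle → Carrier applies; add {Carrier} → now {BillingCycle, Carrier, IMEI, Region}.
Region → PlanID applies; add {PlanID} → now {BillingCycle, Carrier, IMEI, PlanID, Region}.
No further FD applies.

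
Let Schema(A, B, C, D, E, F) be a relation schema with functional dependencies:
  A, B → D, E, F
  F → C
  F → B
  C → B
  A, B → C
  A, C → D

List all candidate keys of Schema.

Attributes never on any right-hand side: {A} — every candidate key must contain it.
{A, B} is a candidate key since {A, B}⁺ = {A, B, C, D, E, F} covers every attribute.
{A, C} is a candidate key since {A, C}⁺ = {A, B, C, D, E, F} covers every attribute.
{A, F} is a candidate key since {A, F}⁺ = {A, B, C, D, E, F} covers every attribute.
No proper subset of any of these is a key, and no other minimal superkey exists.

{A, B}, {A, C}, {A, F}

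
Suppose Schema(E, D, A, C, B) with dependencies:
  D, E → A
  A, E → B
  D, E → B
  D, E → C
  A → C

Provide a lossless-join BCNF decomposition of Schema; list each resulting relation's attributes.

{A, B, E}; {A, C}; {A, D, E}

Candidate key of the original relation: {D, E}.
In {A, B, C, D, E}, {A, E} is not a superkey ({A, E}⁺ restricted to this set is {A, B, C, E}), so split on A, E → B, C into {A, B, C, E} and {A, D, E}.
In {A, B, C, E}, {A} is not a superkey ({A}⁺ restricted to this set is {A, C}), so split on A → C into {A, C} and {A, B, E}.
{A, C} has no BCNF violation.
{A, B, E} has no BCNF violation.
{A, D, E} has no BCNF violation.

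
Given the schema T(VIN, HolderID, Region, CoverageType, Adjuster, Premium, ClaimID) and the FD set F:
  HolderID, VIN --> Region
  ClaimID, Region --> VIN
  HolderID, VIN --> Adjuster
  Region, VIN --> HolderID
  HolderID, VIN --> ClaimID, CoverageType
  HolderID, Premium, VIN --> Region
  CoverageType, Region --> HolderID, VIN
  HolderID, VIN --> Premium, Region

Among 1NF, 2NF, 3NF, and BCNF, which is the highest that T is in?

BCNF

Candidate keys: {ClaimID, Region}, {CoverageType, Region}, {HolderID, VIN}, {Region, VIN}. Prime attributes: {ClaimID, CoverageType, HolderID, Region, VIN}.
The left-hand side of every FD is a superkey, so BCNF is satisfied.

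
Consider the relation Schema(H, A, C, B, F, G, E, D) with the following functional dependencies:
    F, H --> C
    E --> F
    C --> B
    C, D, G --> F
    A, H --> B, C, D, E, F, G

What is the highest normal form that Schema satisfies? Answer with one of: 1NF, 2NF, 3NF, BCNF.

Candidate key: {A, H}. Prime attributes: {A, H}.
F, H --> C: {F, H}⁺ = {B, C, F, H}, which is not all of the attributes, so the left side is not a superkey — BCNF is violated.
F, H --> C determines the non-prime attribute {C} from a non-superkey — 3NF is violated.
No non-prime attribute depends on a proper subset of any candidate key, so 2NF holds.

2NF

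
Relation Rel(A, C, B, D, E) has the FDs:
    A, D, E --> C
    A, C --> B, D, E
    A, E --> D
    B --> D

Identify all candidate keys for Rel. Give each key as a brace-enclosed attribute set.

{A, C}, {A, E}

{A} never appears on the right of any FD, so every key must include it.
{A, C} is a candidate key since {A, C}⁺ = {A, B, C, D, E} covers every attribute.
{A, E} is a candidate key since {A, E}⁺ = {A, B, C, D, E} covers every attribute.
Any other superkey properly contains one of these, so there are no further candidate keys.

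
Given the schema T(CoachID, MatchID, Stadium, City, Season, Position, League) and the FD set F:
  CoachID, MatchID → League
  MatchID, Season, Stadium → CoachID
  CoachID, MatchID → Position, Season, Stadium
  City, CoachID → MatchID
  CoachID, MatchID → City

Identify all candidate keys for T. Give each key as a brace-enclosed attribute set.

{City, CoachID}, {CoachID, MatchID}, {MatchID, Season, Stadium}

{City, CoachID}⁺ = {City, CoachID, League, MatchID, Position, Season, Stadium}, which is every attribute, so {City, CoachID} is a candidate key.
{CoachID, MatchID}⁺ = {City, CoachID, League, MatchID, Position, Season, Stadium}, which is every attribute, so {CoachID, MatchID} is a candidate key.
{MatchID, Season, Stadium}⁺ = {City, CoachID, League, MatchID, Position, Season, Stadium}, which is every attribute, so {MatchID, Season, Stadium} is a candidate key.
No proper subset of any of these is a key, and no other minimal superkey exists.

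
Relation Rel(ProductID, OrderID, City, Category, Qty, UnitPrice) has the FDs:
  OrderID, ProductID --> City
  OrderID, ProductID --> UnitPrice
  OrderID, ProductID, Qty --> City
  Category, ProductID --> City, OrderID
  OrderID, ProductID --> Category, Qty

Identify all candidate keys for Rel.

Attributes never on any right-hand side: {ProductID} — every candidate key must contain it.
Closure of {Category, ProductID} is {Category, City, OrderID, ProductID, Qty, UnitPrice}, the whole schema; {Category, ProductID} is a candidate key.
Closure of {OrderID, ProductID} is {Category, City, OrderID, ProductID, Qty, UnitPrice}, the whole schema; {OrderID, ProductID} is a candidate key.
These are minimal and exhaustive — every other superkey contains one of them.

{Category, ProductID}, {OrderID, ProductID}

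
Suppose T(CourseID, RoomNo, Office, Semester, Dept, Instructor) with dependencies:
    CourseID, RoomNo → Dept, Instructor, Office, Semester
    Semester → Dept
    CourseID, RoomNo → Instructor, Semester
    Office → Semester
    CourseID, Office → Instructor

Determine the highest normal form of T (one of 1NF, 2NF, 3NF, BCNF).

2NF

Candidate key: {CourseID, RoomNo}. Prime attributes: {CourseID, RoomNo}.
For Semester → Dept we have {Semester}⁺ = {Dept, Semester}; {Semester} is not a superkey, so BCNF fails.
Semester → Dept has non-prime {Dept} on the right and a non-superkey on the left, so 3NF fails.
Checking every proper subset of each key, none determines a non-prime attribute — 2NF is satisfied.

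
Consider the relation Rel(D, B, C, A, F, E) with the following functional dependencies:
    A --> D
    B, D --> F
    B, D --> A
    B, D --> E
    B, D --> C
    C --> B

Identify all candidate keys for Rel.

{A, B}, {A, C}, {B, D}, {C, D}

{A, B} is a candidate key since {A, B}⁺ = {A, B, C, D, E, F} covers every attribute.
{A, C} is a candidate key since {A, C}⁺ = {A, B, C, D, E, F} covers every attribute.
{B, D} is a candidate key since {B, D}⁺ = {A, B, C, D, E, F} covers every attribute.
{C, D} is a candidate key since {C, D}⁺ = {A, B, C, D, E, F} covers every attribute.
No proper subset of any of these is a key, and no other minimal superkey exists.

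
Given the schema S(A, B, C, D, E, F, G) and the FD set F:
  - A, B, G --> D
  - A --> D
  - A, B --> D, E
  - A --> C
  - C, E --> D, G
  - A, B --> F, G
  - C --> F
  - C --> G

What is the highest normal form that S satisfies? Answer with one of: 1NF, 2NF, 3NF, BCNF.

Candidate key: {A, B}. Prime attributes: {A, B}.
For A --> D we have {A}⁺ = {A, C, D, F, G}; {A} is not a superkey, so BCNF fails.
Because {D} is non-prime and the left side of A --> D is not a superkey, the relation is not in 3NF.
{A} is a proper subset of the key {A, B}, and {A}⁺ contains the non-prime attributes {C, D, F, G} — a partial dependency, so 2NF is violated.

1NF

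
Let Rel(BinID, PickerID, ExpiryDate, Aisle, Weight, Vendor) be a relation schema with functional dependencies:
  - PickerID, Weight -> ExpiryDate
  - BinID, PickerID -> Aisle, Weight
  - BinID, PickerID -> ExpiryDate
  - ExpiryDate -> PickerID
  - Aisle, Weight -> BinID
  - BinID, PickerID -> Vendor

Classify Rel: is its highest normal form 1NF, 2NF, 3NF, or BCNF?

3NF

Candidate keys: {Aisle, ExpiryDate, Weight}, {Aisle, PickerID, Weight}, {BinID, ExpiryDate}, {BinID, PickerID}. Prime attributes: {Aisle, BinID, ExpiryDate, PickerID, Weight}.
PickerID, Weight -> ExpiryDate breaks BCNF: {PickerID, Weight}⁺ = {ExpiryDate, PickerID, Weight}, so {PickerID, Weight} is not a superkey.
But every attribute on its right side ({ExpiryDate}) is prime, and the same holds for every other non-superkey FD, so 3NF still holds.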